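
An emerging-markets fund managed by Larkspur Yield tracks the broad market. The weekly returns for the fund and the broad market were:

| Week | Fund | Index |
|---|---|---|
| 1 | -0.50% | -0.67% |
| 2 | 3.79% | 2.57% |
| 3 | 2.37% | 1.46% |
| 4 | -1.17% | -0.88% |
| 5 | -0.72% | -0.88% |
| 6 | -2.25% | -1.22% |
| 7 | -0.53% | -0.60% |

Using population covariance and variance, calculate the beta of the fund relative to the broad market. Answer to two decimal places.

r̄p = 0.1414%,  r̄m = -0.0314%
Cov = Σ(rp − r̄p)(rm − r̄m) / 7 = 2.6133
Var(rm) = Σ(rm − r̄m)² / 7 = 1.7965
β = Cov / Var = 2.6133 / 1.7965 = 1.4547

1.45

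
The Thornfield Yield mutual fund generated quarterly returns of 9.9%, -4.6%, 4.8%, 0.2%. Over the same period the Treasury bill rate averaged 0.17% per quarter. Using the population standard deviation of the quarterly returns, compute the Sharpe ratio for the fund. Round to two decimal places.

r̄ = (9.9 − 4.6 + 4.8 + 0.2) / 4 = 10.30 / 4 = 2.5750%
Population σ = √[Σ(r − r̄)² / 4] = √[115.7275 / 4] = √28.9319 = 5.3788%
Sharpe = (r̄ − rf) / σ = (2.5750 − 0.17) / 5.3788 = 2.4050 / 5.3788 = 0.4471

0.45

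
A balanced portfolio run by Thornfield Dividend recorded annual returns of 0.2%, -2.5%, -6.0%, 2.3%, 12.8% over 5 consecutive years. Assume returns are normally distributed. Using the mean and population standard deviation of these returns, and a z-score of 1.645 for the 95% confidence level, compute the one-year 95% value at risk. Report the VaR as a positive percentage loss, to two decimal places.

μ = (0.2 − 2.5 − 6 + 2.3 + 12.8) / 5 = 6.80 / 5 = 1.3600%
Σ(r − μ)² = (0.2 − 1.3600)² + (-2.5 − 1.3600)² + … = 202.1720
σ = √[202.1720 / 5] = 6.3588%
VaR = −(μ − z·σ) = −(1.3600 − 1.645 × 6.3588) = −(-9.1002) = 9.1002%

9.10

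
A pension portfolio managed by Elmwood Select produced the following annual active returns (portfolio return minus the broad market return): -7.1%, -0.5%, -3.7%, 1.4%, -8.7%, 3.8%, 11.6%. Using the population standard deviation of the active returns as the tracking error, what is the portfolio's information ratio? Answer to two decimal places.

-0.07

r̄ = (-7.1 − 0.5 − 3.7 + 1.4 − 8.7 + 3.8 + 11.6) / 7 = -3.20 / 7 = -0.4571%
Σ(r − r̄)² = 289.5371; population σ = √(289.5371/7) = 6.4314%
IR = r̄ / tracking error = -0.4571 / 6.4314 = -0.0711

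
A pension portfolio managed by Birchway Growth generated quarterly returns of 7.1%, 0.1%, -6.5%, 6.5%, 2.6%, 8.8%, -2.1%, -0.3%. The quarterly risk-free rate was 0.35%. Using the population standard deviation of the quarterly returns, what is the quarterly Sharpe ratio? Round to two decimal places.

0.34

Mean return r̄ = 16.20 / 8 = 2.0250%
Σ(r − r̄)² = 190.8150; population σ = √(190.8150/8) = 4.8838%
Sharpe = (r̄ − rf) / σ = (2.0250 − 0.35) / 4.8838 = 1.6750 / 4.8838 = 0.3430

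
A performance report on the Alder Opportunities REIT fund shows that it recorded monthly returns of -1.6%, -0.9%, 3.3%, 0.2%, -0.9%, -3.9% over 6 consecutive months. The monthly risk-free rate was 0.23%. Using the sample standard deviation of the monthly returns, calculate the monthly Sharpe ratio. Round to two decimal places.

μ = (-1.6 − 0.9 + 3.3 + 0.2 − 0.9 − 3.9) / 6 = -0.6333%
Σ(r − μ)² = (-1.6 − (-0.6333))² + (-0.9 − (-0.6333))² + … = 27.9133
sample σ = √(27.9133 / 5) = √5.5827 = 2.3628%
Sharpe = (μ − rf) / σ = (-0.6333 − 0.23) / 2.3628 = -0.8633 / 2.3628 = -0.3654

-0.37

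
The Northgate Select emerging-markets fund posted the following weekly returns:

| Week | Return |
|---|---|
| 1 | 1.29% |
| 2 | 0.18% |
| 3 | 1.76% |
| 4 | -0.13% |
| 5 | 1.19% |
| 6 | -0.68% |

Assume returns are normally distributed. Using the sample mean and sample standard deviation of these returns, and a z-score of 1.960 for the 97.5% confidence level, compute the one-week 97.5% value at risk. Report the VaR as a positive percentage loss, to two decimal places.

μ = (1.29 + 0.18 + 1.76 − 0.13 + 1.19 − 0.68) / 6 = 3.610 / 6 = 0.6017%
Σ(r − μ)² = (1.29 − 0.6017)² + (0.18 − 0.6017)² + … = 4.5175
sample σ = √(4.5175 / 5) = √0.9035 = 0.9505%
VaR = −(μ − z·σ) = −(0.6017 − 1.960 × 0.9505) = −(-1.2613) = 1.2613%

1.26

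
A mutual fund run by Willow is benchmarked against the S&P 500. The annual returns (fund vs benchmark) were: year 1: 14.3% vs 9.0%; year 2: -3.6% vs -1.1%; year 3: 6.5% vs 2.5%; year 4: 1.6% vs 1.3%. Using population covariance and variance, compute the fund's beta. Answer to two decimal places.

1.72

r̄p = 4.7000%,  r̄m = 2.9250%
Cov = Σ(rp − r̄p)(rm − r̄m) / 4 = 24.0000
Var(rm) = Σ(rm − r̄m)² / 4 = 13.9819
β = Cov / Var = 24.0000 / 13.9819 = 1.7165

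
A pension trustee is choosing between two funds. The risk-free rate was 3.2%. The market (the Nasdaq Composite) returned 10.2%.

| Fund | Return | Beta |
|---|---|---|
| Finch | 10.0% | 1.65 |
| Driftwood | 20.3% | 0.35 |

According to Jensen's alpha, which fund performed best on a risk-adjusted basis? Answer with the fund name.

Finch: α = 10.0% − [3.2% + 1.65 × (10.2% − 3.2%)] = -4.750
Driftwood: α = 20.3% − [3.2% + 0.35 × (10.2% − 3.2%)] = 14.650
Highest: Driftwood (14.650).

Driftwood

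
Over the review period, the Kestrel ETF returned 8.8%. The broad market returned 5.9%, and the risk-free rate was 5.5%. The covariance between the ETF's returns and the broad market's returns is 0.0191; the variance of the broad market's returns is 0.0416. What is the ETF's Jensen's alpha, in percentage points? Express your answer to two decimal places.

β = Cov / Var = 0.0191 / 0.0416 = 0.4591
E[R] = Rf + β(Rm − Rf) = 5.5% + 0.4591 × (5.9% − 5.5%) = 5.6836%
α = Rp − E[R] = 8.8% − 5.6836% = 3.1164

3.12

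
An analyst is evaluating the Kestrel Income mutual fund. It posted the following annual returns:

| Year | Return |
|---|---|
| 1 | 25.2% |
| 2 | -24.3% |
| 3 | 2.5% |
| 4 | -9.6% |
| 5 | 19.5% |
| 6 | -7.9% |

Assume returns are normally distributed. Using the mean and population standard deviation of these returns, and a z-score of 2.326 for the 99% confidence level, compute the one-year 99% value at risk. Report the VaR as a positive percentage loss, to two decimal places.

38.96

r̄ = (25.2 − 24.3 + 2.5 − 9.6 + 19.5 − 7.9) / 6 = 5.40 / 6 = 0.9000%
Σ(r − r̄)² = (25.2 − 0.9000)² + (-24.3 − 0.9000)² + (2.5 − 0.9000)² + … = 1761.7400
population σ = √(1761.7400 / 6) = √293.6233 = 17.1354%
VaR = −(r̄ − z·σ) = −(0.9000 − 2.326 × 17.1354) = −(-38.9569) = 38.9569%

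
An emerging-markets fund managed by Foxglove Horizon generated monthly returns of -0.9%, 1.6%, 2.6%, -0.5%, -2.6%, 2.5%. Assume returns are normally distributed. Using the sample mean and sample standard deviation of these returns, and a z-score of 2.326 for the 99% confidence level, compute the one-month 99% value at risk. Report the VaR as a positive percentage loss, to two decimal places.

μ = (-0.9 + 1.6 + 2.6 − 0.5 − 2.6 + 2.5) / 6 = 0.4500%
Σ(r − μ)² = (-0.9 − 0.4500)² + (1.6 − 0.4500)² + (2.6 − 0.4500)² + … = 22.1750
sample σ = √(22.1750 / 5) = √4.4350 = 2.1059%
VaR = −(μ − z·σ) = −(0.4500 − 2.326 × 2.1059) = −(-4.4483) = 4.4483%

4.45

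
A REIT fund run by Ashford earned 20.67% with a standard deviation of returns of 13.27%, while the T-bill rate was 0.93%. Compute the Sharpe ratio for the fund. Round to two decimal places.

1.49

Sharpe = (Rp − Rf) / σp = (20.67% − 0.93%) / 13.27% = 19.74% / 13.27% = 1.4876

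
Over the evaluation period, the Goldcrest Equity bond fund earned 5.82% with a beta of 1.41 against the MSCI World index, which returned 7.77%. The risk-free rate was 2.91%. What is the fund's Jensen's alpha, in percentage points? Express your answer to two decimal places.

CAPM expected return = Rf + β(Rm − Rf) = 2.91% + 1.41 × (7.77% − 2.91%) = 2.91 + 1.41 × 4.86 = 9.7626%
Jensen's α = Rp − E[R] = 5.82% − 9.7626% = -3.9426

-3.94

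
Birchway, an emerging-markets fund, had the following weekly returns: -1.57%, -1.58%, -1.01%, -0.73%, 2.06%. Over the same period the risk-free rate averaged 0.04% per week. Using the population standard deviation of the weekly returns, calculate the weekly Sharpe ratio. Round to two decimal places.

r̄ = (-1.57 − 1.58 − 1.01 − 0.73 + 2.06) / 5 = -2.830 / 5 = -0.5660%
Population σ = √[Σ(r − r̄)² / 5] = √[9.1561 / 5] = √1.8312 = 1.3532%
Sharpe = (r̄ − rf) / σ = (-0.5660 − 0.04) / 1.3532 = -0.6060 / 1.3532 = -0.4478

-0.45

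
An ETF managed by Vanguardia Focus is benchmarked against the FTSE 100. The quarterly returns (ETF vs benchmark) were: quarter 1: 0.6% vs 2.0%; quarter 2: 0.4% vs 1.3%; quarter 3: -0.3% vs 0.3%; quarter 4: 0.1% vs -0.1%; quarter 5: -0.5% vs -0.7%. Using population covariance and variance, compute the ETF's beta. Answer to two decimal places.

0.38

r̄p = 0.0600%,  r̄m = 0.5600%
Cov = Σ(rp − r̄p)(rm − r̄m) / 5 = 0.3604
Var(rm) = Σ(rm − r̄m)² / 5 = 0.9424
β = Cov / Var = 0.3604 / 0.9424 = 0.3824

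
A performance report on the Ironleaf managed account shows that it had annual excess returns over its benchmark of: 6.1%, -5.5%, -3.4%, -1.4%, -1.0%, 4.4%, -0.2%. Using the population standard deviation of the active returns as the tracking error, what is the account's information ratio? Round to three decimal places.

μ = (6.1 − 5.5 − 3.4 − 1.4 − 1 + 4.4 − 0.2) / 7 = -1.00 / 7 = -0.1429%
Σ(r − μ)² = (6.1 − (-0.1429))² + (-5.5 − (-0.1429))² + … = 101.2371
σ = √[101.2371 / 7] = 3.8030%
IR = μ / tracking error = -0.1429 / 3.8030 = -0.0376

-0.038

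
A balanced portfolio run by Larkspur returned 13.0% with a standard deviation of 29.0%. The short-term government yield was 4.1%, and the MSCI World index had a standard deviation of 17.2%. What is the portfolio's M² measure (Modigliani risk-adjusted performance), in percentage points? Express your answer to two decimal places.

9.38

Sharpe = (Rp − Rf) / σp = (13.0% − 4.1%) / 29.0% = 0.3069
M² = Rf + Sharpe × σm = 4.1% + 0.3069 × 17.2% = 9.3787%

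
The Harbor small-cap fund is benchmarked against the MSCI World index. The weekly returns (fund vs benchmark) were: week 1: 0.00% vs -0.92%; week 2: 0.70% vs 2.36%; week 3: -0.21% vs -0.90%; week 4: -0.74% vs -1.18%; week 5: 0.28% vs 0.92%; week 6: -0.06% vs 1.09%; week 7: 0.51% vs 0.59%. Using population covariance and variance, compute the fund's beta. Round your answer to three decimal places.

0.294

r̄p = 0.0686%,  r̄m = 0.2800%
Cov = Σ(rp − r̄p)(rm − r̄m) / 7 = 0.4390
Var(rm) = Σ(rm − r̄m)² / 7 = 1.4932
β = Cov / Var = 0.4390 / 1.4932 = 0.2940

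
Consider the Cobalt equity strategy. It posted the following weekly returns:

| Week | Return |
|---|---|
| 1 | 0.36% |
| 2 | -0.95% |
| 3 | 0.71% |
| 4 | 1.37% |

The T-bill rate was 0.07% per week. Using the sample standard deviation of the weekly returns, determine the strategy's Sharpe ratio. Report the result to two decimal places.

Mean return r̄ = 1.490 / 4 = 0.3725%
Sample std dev = √[2.8581 / 3] = 0.9761%
Sharpe = (r̄ − rf) / σ = (0.3725 − 0.07) / 0.9761 = 0.3025 / 0.9761 = 0.3099

0.31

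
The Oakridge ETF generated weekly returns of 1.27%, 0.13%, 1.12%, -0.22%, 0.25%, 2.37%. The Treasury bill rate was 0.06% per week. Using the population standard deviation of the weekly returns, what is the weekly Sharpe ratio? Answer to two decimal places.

r̄ = (1.27 + 0.13 + 1.12 − 0.22 + 0.25 + 2.37) / 6 = 4.920 / 6 = 0.8200%
Population std dev = √[4.5776 / 6] = 0.8735%
Sharpe = (r̄ − rf) / σ = (0.8200 − 0.06) / 0.8735 = 0.7600 / 0.8735 = 0.8701

0.87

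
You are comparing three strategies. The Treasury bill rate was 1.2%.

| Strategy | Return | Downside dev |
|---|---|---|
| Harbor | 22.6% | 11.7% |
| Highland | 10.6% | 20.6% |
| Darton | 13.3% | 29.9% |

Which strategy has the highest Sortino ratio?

Harbor

Harbor: Sortino ratio = (22.6% − 1.2%) / 11.7% = 1.829
Highland: Sortino ratio = (10.6% − 1.2%) / 20.6% = 0.456
Darton: Sortino ratio = (13.3% − 1.2%) / 29.9% = 0.405
Highest: Harbor (1.829).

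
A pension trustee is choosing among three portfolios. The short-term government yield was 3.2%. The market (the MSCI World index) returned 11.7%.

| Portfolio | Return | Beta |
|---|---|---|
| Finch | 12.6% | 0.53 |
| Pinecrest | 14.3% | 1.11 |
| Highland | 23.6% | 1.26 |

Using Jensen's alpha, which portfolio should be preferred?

Finch: α = 12.6% − [3.2% + 0.53 × (11.7% − 3.2%)] = 4.895
Pinecrest: α = 14.3% − [3.2% + 1.11 × (11.7% − 3.2%)] = 1.665
Highland: α = 23.6% − [3.2% + 1.26 × (11.7% − 3.2%)] = 9.690
Highest: Highland (9.690).

Highland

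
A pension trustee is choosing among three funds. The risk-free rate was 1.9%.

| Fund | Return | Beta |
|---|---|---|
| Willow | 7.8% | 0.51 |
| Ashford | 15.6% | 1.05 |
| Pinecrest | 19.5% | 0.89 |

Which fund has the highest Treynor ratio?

Pinecrest

Willow: Treynor = (7.8% − 1.9%) / 0.51 = 11.569
Ashford: Treynor = (15.6% − 1.9%) / 1.05 = 13.048
Pinecrest: Treynor = (19.5% − 1.9%) / 0.89 = 19.775
Highest: Pinecrest (19.775).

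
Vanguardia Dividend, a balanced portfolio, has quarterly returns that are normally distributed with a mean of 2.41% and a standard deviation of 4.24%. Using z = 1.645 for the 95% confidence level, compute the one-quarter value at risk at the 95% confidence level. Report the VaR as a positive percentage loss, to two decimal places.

VaR (as % loss) = −(μ − z·σ) = −(2.41% − 1.645 × 4.24%) = −(-4.5648%) = 4.5648%

4.56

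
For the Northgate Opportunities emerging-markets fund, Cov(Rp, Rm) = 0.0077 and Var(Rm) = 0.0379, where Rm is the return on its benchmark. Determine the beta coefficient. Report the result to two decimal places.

β = Cov(Rp, Rm) / Var(Rm) = 0.0077 / 0.0379 = 0.2032

0.20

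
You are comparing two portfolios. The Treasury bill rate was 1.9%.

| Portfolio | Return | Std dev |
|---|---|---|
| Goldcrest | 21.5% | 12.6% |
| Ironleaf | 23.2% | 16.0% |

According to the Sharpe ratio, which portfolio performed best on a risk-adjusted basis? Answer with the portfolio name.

Goldcrest: Sharpe ratio = (21.5% − 1.9%) / 12.6% = 1.556
Ironleaf: Sharpe ratio = (23.2% − 1.9%) / 16.0% = 1.331
Highest: Goldcrest (1.556).

Goldcrest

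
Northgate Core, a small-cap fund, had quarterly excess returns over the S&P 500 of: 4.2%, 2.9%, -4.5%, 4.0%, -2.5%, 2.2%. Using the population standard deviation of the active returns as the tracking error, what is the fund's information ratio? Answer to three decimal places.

r̄ = (4.2 + 2.9 − 4.5 + 4 − 2.5 + 2.2) / 6 = 1.0500%
Population σ = √[Σ(r − r̄)² / 6] = √[66.7750 / 6] = √11.1292 = 3.3360%
IR = r̄ / tracking error = 1.0500 / 3.3360 = 0.3147

0.315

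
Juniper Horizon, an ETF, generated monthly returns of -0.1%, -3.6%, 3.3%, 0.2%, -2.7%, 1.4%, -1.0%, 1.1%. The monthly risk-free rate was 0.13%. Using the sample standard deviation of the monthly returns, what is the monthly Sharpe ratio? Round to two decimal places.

-0.14

r̄ = (-0.1 − 3.6 + 3.3 + 0.2 − 2.7 + 1.4 − 1 + 1.1) / 8 = -1.40 / 8 = -0.1750%
Σ(r − r̄)² = (-0.1 − (-0.1750))² + (-3.6 − (-0.1750))² + (3.3 − (-0.1750))² + … = 35.1150
sample σ = √(35.1150 / 7) = √5.0164 = 2.2397%
Sharpe = (r̄ − rf) / σ = (-0.1750 − 0.13) / 2.2397 = -0.3050 / 2.2397 = -0.1362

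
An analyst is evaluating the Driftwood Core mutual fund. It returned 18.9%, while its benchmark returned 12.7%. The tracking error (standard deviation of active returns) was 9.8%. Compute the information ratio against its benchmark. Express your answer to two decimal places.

IR = (Rp − Rb) / TE = (18.9% − 12.7%) / 9.8% = 6.20% / 9.8% = 0.6327

0.63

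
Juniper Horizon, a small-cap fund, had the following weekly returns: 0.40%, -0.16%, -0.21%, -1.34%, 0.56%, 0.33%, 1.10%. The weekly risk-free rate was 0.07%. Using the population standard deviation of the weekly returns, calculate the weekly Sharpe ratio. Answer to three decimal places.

μ = (0.4 − 0.16 − 0.21 − 1.34 + 0.56 + 0.33 + 1.1) / 7 = 0.0971%
Σ(r − μ)² = 3.5917; population σ = √(3.5917/7) = 0.7163%
Sharpe = (μ − rf) / σ = (0.0971 − 0.07) / 0.7163 = 0.0271 / 0.7163 = 0.0378

0.038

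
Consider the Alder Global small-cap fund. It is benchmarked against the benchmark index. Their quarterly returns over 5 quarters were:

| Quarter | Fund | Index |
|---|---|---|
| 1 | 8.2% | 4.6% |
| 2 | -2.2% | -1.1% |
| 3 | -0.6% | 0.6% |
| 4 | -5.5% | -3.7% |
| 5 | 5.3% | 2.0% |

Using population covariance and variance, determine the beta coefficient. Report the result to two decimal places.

r̄p = 1.0400%,  r̄m = 0.4800%
Cov = Σ(rp − r̄p)(rm − r̄m) / 5 = 13.6468
Var(rm) = Σ(rm − r̄m)² / 5 = 7.8536
β = Cov / Var = 13.6468 / 7.8536 = 1.7376

1.74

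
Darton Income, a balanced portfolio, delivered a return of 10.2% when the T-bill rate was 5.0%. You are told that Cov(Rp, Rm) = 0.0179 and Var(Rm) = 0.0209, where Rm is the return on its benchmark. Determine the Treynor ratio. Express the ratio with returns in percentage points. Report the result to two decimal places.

6.07

β = Cov / Var = 0.0179 / 0.0209 = 0.8565
Treynor = (Rp − Rf) / β = (10.2% − 5.0%) / 0.8565 = 5.20 / 0.8565 = 6.0712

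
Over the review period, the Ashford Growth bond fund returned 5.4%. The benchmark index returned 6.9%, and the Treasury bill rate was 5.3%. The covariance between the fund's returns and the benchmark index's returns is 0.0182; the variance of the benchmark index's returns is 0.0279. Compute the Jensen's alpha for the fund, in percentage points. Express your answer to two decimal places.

β = Cov / Var = 0.0182 / 0.0279 = 0.6523
E[R] = Rf + β(Rm − Rf) = 5.3% + 0.6523 × (6.9% − 5.3%) = 6.3437%
α = Rp − E[R] = 5.4% − 6.3437% = -0.9437

-0.94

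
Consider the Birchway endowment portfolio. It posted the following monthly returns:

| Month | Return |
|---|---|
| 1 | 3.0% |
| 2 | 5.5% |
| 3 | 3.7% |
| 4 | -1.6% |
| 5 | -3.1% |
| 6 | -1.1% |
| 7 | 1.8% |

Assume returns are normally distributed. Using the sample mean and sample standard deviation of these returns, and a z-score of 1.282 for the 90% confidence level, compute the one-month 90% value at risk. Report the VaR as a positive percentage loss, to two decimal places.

Mean return μ = 8.20 / 7 = 1.1714%
Σ(r − μ)² = 59.9543; sample σ = √(59.9543/6) = 3.1611%
VaR = −(μ − z·σ) = −(1.1714 − 1.282 × 3.1611) = −(-2.8811) = 2.8811%

2.88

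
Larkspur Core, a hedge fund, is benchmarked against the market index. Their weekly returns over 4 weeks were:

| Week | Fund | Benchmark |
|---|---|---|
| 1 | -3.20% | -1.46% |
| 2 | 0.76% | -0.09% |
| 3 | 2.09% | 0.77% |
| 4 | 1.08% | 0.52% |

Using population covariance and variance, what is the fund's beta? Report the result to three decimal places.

r̄p = 0.1825%,  r̄m = -0.0650%
Cov = Σ(rp − r̄p)(rm − r̄m) / 4 = 1.7055
Var(rm) = Σ(rm − r̄m)² / 4 = 0.7465
β = Cov / Var = 1.7055 / 0.7465 = 2.2847

2.285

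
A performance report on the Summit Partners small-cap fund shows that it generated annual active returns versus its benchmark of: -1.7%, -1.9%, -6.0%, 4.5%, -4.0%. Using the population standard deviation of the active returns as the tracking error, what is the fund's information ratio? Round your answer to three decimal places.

-0.516

r̄ = (-1.7 − 1.9 − 6 + 4.5 − 4) / 5 = -9.10 / 5 = -1.8200%
Σ(r − r̄)² = 62.1880; population σ = √(62.1880/5) = 3.5267%
IR = r̄ / tracking error = -1.8200 / 3.5267 = -0.5161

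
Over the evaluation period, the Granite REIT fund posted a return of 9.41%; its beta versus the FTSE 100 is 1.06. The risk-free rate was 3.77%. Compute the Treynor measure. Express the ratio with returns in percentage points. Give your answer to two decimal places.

Treynor = (Rp − Rf) / β = (9.41% − 3.77%) / 1.06 = 5.64 / 1.06 = 5.3208

5.32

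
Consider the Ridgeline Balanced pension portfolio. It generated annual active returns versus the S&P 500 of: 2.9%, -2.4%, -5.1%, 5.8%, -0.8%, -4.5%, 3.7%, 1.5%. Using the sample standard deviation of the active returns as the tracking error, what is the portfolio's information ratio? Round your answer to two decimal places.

μ = (2.9 − 2.4 − 5.1 + 5.8 − 0.8 − 4.5 + 3.7 + 1.5) / 8 = 0.1375%
Σ(r − μ)² = 110.4988; sample σ = √(110.4988/7) = 3.9731%
IR = μ / tracking error = 0.1375 / 3.9731 = 0.0346

0.03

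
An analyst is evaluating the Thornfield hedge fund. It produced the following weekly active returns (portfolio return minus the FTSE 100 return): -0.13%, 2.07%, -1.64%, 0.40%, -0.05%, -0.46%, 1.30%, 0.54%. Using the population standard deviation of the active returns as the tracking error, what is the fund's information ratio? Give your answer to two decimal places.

Mean return r̄ = 2.030 / 8 = 0.2538%
Population σ = √[Σ(r − r̄)² / 8] = √[8.8320 / 8] = √1.1040 = 1.0507%
IR = r̄ / tracking error = 0.2538 / 1.0507 = 0.2416

0.24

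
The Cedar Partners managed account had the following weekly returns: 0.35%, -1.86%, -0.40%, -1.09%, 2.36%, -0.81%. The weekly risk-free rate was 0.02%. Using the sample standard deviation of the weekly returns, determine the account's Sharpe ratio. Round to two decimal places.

r̄ = (0.35 − 1.86 − 0.4 − 1.09 + 2.36 − 0.81) / 6 = -1.450 / 6 = -0.2417%
Σ(r − r̄)² = (0.35 − (-0.2417))² + (-1.86 − (-0.2417))² + … = 10.8055
σ = √[10.8055 / 5] = 1.4701%
Sharpe = (r̄ − rf) / σ = (-0.2417 − 0.02) / 1.4701 = -0.2617 / 1.4701 = -0.1780

-0.18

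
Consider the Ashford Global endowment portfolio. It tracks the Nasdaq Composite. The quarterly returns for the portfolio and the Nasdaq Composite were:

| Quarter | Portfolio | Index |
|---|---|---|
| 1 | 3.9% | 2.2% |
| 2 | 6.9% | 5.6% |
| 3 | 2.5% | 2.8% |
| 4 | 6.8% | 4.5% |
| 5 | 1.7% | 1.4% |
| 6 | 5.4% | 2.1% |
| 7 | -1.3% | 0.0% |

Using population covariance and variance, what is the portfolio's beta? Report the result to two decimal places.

r̄p = 3.7000%,  r̄m = 2.6571%
Cov = Σ(rp − r̄p)(rm − r̄m) / 7 = 4.2457
Var(rm) = Σ(rm − r̄m)² / 7 = 3.0339
β = Cov / Var = 4.2457 / 3.0339 = 1.3994

1.40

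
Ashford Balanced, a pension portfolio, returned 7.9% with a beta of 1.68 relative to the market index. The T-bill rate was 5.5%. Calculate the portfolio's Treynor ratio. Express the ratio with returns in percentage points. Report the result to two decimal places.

1.43

Treynor = (Rp − Rf) / β = (7.9% − 5.5%) / 1.68 = 2.40 / 1.68 = 1.4286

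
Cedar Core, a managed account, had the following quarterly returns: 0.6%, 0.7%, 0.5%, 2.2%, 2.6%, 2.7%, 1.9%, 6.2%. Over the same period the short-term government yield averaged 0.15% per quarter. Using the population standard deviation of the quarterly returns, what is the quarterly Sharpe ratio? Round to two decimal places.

1.16

r̄ = (0.6 + 0.7 + 0.5 + 2.2 + 2.6 + 2.7 + 1.9 + 6.2) / 8 = 2.1750%
Σ(r − r̄)² = 24.1950; population σ = √(24.1950/8) = 1.7391%
Sharpe = (r̄ − rf) / σ = (2.1750 − 0.15) / 1.7391 = 2.0250 / 1.7391 = 1.1644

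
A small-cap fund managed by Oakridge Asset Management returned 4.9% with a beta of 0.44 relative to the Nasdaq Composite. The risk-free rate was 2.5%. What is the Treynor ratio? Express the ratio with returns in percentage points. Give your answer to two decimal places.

Treynor = (Rp − Rf) / β = (4.9% − 2.5%) / 0.44 = 2.40 / 0.44 = 5.4545

5.45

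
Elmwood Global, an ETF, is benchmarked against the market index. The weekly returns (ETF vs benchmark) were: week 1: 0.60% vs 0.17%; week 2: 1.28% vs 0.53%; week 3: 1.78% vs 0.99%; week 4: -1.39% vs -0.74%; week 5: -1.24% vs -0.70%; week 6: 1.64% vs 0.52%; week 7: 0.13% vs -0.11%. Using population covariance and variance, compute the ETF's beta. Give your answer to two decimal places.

1.97

r̄p = 0.4000%,  r̄m = 0.0943%
Cov = Σ(rp − r̄p)(rm − r̄m) / 7 = 0.7162
Var(rm) = Σ(rm − r̄m)² / 7 = 0.3640
β = Cov / Var = 0.7162 / 0.3640 = 1.9676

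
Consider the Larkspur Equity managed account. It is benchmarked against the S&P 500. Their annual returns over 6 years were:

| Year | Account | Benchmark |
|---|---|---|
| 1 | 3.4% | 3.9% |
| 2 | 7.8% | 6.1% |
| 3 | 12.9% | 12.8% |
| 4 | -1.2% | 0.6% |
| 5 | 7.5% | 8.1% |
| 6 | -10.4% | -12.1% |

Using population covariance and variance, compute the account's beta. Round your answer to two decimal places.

r̄p = 3.3333%,  r̄m = 3.2333%
Cov = Σ(rp − r̄p)(rm − r̄m) / 6 = 57.8606
Var(rm) = Σ(rm − r̄m)² / 6 = 60.9856
β = Cov / Var = 57.8606 / 60.9856 = 0.9488

0.95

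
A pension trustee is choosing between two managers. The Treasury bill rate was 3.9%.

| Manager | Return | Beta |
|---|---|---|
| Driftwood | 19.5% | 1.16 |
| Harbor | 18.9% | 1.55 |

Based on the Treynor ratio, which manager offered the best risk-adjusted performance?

Driftwood

Driftwood: Treynor = (19.5% − 3.9%) / 1.16 = 13.448
Harbor: Treynor = (18.9% − 3.9%) / 1.55 = 9.677
Highest: Driftwood (13.448).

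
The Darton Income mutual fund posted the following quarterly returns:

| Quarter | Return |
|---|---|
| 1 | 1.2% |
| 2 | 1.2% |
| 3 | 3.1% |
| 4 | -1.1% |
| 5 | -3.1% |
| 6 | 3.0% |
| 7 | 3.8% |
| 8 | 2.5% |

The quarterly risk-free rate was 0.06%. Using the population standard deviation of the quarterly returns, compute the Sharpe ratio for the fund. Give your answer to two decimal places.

0.57

r̄ = (1.2 + 1.2 + 3.1 − 1.1 − 3.1 + 3 + 3.8 + 2.5) / 8 = 1.3250%
Σ(r − r̄)² = (1.2 − 1.3250)² + (1.2 − 1.3250)² + … = 38.9550
population σ = √(38.9550 / 8) = √4.8694 = 2.2067%
Sharpe = (r̄ − rf) / σ = (1.3250 − 0.06) / 2.2067 = 1.2650 / 2.2067 = 0.5733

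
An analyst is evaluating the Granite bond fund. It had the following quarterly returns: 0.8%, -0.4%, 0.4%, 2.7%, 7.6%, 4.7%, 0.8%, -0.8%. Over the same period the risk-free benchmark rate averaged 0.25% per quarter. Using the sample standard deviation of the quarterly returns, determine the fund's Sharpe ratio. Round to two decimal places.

0.60

μ = (0.8 − 0.4 + 0.4 + 2.7 + 7.6 + 4.7 + 0.8 − 0.8) / 8 = 15.80 / 8 = 1.9750%
Σ(r − μ)² = (0.8 − 1.9750)² + (-0.4 − 1.9750)² + (0.4 − 1.9750)² + … = 58.1750
sample σ = √(58.1750 / 7) = √8.3107 = 2.8828%
Sharpe = (μ − rf) / σ = (1.9750 − 0.25) / 2.8828 = 1.7250 / 2.8828 = 0.5984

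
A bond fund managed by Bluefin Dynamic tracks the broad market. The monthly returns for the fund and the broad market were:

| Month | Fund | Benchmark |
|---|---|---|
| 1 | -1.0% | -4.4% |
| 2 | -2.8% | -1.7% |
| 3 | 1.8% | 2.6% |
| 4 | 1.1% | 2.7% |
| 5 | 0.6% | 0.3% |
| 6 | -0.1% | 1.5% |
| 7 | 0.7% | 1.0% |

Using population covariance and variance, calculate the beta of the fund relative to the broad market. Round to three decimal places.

0.447

r̄p = 0.0429%,  r̄m = 0.2857%
Cov = Σ(rp − r̄p)(rm − r̄m) / 7 = 2.4935
Var(rm) = Σ(rm − r̄m)² / 7 = 5.5812
β = Cov / Var = 2.4935 / 5.5812 = 0.4468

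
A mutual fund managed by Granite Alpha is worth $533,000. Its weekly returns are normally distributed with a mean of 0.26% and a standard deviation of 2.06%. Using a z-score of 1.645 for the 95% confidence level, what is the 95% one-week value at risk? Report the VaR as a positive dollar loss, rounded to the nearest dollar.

$16,676

Return at the 95% tail: μ − z·σ = 0.26% − 1.645 × 2.06% = 0.26 − 3.3887 = -3.1287%
VaR = −(-3.1287%) × $533,000 = 3.1287% × $533,000 = $16,676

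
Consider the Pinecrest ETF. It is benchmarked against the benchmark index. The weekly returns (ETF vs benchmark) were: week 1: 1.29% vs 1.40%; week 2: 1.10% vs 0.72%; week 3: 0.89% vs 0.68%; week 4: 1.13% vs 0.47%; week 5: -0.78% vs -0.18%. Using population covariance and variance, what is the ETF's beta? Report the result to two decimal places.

1.27

r̄p = 0.7260%,  r̄m = 0.6180%
Cov = Σ(rp − r̄p)(rm − r̄m) / 5 = 0.3263
Var(rm) = Σ(rm − r̄m)² / 5 = 0.2569
β = Cov / Var = 0.3263 / 0.2569 = 1.2701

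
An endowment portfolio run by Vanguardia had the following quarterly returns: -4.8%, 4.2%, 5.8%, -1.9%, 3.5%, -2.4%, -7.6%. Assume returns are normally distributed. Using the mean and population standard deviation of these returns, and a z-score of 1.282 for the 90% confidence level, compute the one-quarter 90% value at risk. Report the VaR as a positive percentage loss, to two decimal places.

r̄ = (-4.8 + 4.2 + 5.8 − 1.9 + 3.5 − 2.4 − 7.6) / 7 = -3.20 / 7 = -0.4571%
Population σ = √[Σ(r − r̄)² / 7] = √[152.2371 / 7] = √21.7482 = 4.6635%
VaR = −(r̄ − z·σ) = −(-0.4571 − 1.282 × 4.6635) = −(-6.4357) = 6.4357%

6.44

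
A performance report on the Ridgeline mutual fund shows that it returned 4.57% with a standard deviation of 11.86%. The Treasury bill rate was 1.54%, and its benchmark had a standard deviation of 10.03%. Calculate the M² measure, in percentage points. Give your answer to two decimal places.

Sharpe = (Rp − Rf) / σp = (4.57% − 1.54%) / 11.86% = 0.2555
M² = Rf + Sharpe × σm = 1.54% + 0.2555 × 10.03% = 4.1027%

4.10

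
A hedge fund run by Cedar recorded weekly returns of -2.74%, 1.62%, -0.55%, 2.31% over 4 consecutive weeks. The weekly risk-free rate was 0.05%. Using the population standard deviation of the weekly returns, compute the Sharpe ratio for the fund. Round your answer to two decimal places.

0.06

r̄ = (-2.74 + 1.62 − 0.55 + 2.31) / 4 = 0.1600%
Σ(r − r̄)² = 15.6682; population σ = √(15.6682/4) = 1.9792%
Sharpe = (r̄ − rf) / σ = (0.1600 − 0.05) / 1.9792 = 0.1100 / 1.9792 = 0.0556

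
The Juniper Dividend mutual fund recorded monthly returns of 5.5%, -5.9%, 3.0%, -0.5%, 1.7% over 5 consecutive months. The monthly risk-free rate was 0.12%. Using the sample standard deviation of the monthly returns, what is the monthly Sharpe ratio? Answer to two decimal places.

Mean return r̄ = 3.80 / 5 = 0.7600%
Sample std dev = √[74.3120 / 4] = 4.3102%
Sharpe = (r̄ − rf) / σ = (0.7600 − 0.12) / 4.3102 = 0.6400 / 4.3102 = 0.1485

0.15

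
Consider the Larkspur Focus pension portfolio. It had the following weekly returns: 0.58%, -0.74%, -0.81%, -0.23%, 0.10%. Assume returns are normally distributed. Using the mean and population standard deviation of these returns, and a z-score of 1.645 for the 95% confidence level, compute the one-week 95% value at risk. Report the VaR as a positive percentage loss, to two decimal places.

μ = (0.58 − 0.74 − 0.81 − 0.23 + 0.1) / 5 = -0.2200%
Population σ = √[Σ(r − μ)² / 5] = √[1.3610 / 5] = √0.2722 = 0.5217%
VaR = −(μ − z·σ) = −(-0.2200 − 1.645 × 0.5217) = −(-1.0782) = 1.0782%

1.08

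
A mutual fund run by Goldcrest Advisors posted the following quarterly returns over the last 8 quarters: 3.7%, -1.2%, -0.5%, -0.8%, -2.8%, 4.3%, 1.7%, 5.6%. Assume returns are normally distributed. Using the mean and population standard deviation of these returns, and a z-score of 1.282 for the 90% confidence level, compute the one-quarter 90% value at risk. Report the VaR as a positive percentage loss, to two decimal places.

r̄ = (3.7 − 1.2 − 0.5 − 0.8 − 2.8 + 4.3 + 1.7 + 5.6) / 8 = 10.00 / 8 = 1.2500%
Population σ = √[Σ(r − r̄)² / 8] = √[64.1000 / 8] = √8.0125 = 2.8306%
VaR = −(r̄ − z·σ) = −(1.2500 − 1.282 × 2.8306) = −(-2.3788) = 2.3788%

2.38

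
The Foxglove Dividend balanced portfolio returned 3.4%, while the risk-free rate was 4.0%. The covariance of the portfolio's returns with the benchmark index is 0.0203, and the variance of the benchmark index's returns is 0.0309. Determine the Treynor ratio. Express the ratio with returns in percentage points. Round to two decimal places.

-0.91

β = Cov / Var = 0.0203 / 0.0309 = 0.6570
Treynor = (Rp − Rf) / β = (3.4% − 4.0%) / 0.6570 = -0.60 / 0.6570 = -0.9132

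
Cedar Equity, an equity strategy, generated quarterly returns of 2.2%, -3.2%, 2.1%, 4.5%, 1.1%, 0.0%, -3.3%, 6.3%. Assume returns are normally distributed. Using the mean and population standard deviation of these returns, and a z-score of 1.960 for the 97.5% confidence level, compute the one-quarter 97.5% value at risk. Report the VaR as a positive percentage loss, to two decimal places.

4.98

μ = (2.2 − 3.2 + 2.1 + 4.5 + 1.1 + 0 − 3.3 + 6.3) / 8 = 9.70 / 8 = 1.2125%
Σ(r − μ)² = 79.7688; population σ = √(79.7688/8) = 3.1577%
VaR = −(μ − z·σ) = −(1.2125 − 1.960 × 3.1577) = −(-4.9766) = 4.9766%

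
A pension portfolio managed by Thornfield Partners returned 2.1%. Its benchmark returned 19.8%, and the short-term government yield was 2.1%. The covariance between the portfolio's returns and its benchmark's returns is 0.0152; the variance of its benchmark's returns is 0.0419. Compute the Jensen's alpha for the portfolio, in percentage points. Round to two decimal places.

β = Cov / Var = 0.0152 / 0.0419 = 0.3628
E[R] = Rf + β(Rm − Rf) = 2.1% + 0.3628 × (19.8% − 2.1%) = 8.5216%
α = Rp − E[R] = 2.1% − 8.5216% = -6.4216

-6.42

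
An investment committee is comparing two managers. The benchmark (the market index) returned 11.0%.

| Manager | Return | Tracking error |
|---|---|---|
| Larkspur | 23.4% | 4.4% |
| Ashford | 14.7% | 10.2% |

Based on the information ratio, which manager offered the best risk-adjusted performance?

Larkspur: IR = (23.4% − 11.0%) / 4.4% = 2.818
Ashford: IR = (14.7% − 11.0%) / 10.2% = 0.363
Highest: Larkspur (2.818).

Larkspur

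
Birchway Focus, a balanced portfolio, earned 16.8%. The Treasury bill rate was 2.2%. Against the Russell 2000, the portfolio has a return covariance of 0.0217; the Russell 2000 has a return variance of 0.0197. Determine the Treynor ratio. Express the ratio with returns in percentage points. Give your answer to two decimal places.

β = Cov / Var = 0.0217 / 0.0197 = 1.1015
Treynor = (Rp − Rf) / β = (16.8% − 2.2%) / 1.1015 = 14.60 / 1.1015 = 13.2547

13.25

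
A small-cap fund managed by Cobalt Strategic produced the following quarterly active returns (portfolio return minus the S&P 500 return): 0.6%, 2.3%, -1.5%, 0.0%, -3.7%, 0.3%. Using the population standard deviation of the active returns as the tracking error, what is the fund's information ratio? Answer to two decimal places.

-0.18

r̄ = (0.6 + 2.3 − 1.5 + 0 − 3.7 + 0.3) / 6 = -0.3333%
Σ(r − r̄)² = 21.0133; population σ = √(21.0133/6) = 1.8714%
IR = r̄ / tracking error = -0.3333 / 1.8714 = -0.1781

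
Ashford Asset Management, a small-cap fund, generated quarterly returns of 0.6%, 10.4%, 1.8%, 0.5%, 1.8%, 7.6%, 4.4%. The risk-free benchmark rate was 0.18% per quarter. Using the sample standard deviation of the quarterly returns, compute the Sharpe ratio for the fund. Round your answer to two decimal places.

r̄ = (0.6 + 10.4 + 1.8 + 0.5 + 1.8 + 7.6 + 4.4) / 7 = 27.10 / 7 = 3.8714%
Sample σ = √[Σ(r − r̄)² / 6] = √[87.4543 / 6] = √14.5757 = 3.8178%
Sharpe = (r̄ − rf) / σ = (3.8714 − 0.18) / 3.8178 = 3.6914 / 3.8178 = 0.9669

0.97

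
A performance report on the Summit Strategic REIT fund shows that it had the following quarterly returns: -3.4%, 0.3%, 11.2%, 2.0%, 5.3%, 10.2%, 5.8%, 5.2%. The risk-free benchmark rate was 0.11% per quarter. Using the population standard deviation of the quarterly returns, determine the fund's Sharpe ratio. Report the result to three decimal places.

r̄ = (-3.4 + 0.3 + 11.2 + 2 + 5.3 + 10.2 + 5.8 + 5.2) / 8 = 4.5750%
Σ(r − r̄)² = 166.4550; population σ = √(166.4550/8) = 4.5615%
Sharpe = (r̄ − rf) / σ = (4.5750 − 0.11) / 4.5615 = 4.4650 / 4.5615 = 0.9788

0.979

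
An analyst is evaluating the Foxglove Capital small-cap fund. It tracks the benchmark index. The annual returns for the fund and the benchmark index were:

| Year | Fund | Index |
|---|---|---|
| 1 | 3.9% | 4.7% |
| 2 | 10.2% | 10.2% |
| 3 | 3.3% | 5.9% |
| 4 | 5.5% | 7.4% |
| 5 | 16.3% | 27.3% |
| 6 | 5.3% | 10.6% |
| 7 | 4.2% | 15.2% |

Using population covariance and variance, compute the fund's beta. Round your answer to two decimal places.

r̄p = 6.9571%,  r̄m = 11.6143%
Cov = Σ(rp − r̄p)(rm − r̄m) / 7 = 25.9906
Var(rm) = Σ(rm − r̄m)² / 7 = 51.4498
β = Cov / Var = 25.9906 / 51.4498 = 0.5052

0.51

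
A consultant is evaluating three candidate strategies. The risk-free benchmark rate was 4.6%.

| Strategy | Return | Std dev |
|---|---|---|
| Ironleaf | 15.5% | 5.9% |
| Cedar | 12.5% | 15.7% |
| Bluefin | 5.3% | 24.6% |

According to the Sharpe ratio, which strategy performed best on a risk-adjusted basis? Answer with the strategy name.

Ironleaf: Sharpe ratio = (15.5% − 4.6%) / 5.9% = 1.847
Cedar: Sharpe ratio = (12.5% − 4.6%) / 15.7% = 0.503
Bluefin: Sharpe ratio = (5.3% − 4.6%) / 24.6% = 0.028
Highest: Ironleaf (1.847).

Ironleaf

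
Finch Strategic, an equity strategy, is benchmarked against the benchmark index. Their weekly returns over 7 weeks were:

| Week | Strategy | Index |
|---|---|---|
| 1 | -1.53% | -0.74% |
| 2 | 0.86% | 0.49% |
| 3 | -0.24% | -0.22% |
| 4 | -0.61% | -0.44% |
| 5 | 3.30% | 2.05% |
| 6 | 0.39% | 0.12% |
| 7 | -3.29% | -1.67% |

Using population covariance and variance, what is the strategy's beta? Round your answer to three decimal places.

r̄p = -0.1600%,  r̄m = -0.0586%
Cov = Σ(rp − r̄p)(rm − r̄m) / 7 = 2.0165
Var(rm) = Σ(rm − r̄m)² / 7 = 1.1445
β = Cov / Var = 2.0165 / 1.1445 = 1.7619

1.762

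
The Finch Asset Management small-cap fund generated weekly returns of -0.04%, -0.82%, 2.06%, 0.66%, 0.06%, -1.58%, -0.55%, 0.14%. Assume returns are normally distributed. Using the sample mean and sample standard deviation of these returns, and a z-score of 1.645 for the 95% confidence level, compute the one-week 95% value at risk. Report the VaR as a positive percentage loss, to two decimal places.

1.79

Mean return μ = -0.070 / 8 = -0.0088%
Σ(r − μ)² = (-0.04 − (-0.0088))² + (-0.82 − (-0.0088))² + … = 8.1747
sample σ = √(8.1747 / 7) = √1.1678 = 1.0806%
VaR = −(μ − z·σ) = −(-0.0088 − 1.645 × 1.0806) = −(-1.7864) = 1.7864%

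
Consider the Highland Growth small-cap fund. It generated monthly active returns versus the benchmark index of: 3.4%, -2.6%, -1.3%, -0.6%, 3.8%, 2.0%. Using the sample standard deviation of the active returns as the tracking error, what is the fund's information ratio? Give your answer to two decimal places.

0.30

r̄ = (3.4 − 2.6 − 1.3 − 0.6 + 3.8 + 2) / 6 = 0.7833%
Sample σ = √[Σ(r − r̄)² / 5] = √[35.1283 / 5] = √7.0257 = 2.6506%
IR = r̄ / tracking error = 0.7833 / 2.6506 = 0.2955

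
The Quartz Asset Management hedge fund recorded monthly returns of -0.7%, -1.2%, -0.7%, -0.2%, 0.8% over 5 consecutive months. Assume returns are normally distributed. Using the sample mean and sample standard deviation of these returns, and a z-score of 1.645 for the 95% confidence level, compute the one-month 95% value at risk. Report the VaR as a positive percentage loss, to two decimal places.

Mean return r̄ = -2.00 / 5 = -0.4000%
Σ(r − r̄)² = (-0.7 − (-0.4000))² + (-1.2 − (-0.4000))² + (-0.7 − (-0.4000))² + … = 2.3000
sample σ = √(2.3000 / 4) = √0.5750 = 0.7583%
VaR = −(r̄ − z·σ) = −(-0.4000 − 1.645 × 0.7583) = −(-1.6474) = 1.6474%

1.65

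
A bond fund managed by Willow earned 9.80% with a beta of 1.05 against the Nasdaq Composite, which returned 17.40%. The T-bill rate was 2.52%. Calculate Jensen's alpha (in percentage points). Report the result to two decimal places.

CAPM expected return = Rf + β(Rm − Rf) = 2.52% + 1.05 × (17.40% − 2.52%) = 2.52 + 1.05 × 14.88 = 18.1440%
Jensen's α = Rp − E[R] = 9.80% − 18.1440% = -8.3440

-8.34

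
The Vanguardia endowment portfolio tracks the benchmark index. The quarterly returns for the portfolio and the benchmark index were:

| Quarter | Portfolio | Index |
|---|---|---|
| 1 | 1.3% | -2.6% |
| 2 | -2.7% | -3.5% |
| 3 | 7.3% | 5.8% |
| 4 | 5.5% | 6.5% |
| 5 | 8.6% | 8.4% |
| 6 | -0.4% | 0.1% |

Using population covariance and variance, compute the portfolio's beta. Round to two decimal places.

0.84

r̄p = 3.2667%,  r̄m = 2.4500%
Cov = Σ(rp − r̄p)(rm − r̄m) / 6 = 18.0567
Var(rm) = Σ(rm − r̄m)² / 6 = 21.5758
β = Cov / Var = 18.0567 / 21.5758 = 0.8369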